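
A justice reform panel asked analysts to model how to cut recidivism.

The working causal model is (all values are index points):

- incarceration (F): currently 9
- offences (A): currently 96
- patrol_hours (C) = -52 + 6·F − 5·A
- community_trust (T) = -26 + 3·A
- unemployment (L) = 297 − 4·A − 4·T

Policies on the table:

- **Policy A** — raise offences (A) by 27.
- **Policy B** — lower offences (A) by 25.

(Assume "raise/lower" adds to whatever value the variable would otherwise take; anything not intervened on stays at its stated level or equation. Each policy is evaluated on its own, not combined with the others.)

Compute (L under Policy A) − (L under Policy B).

-832

Policy A (A + 27):
  A = 96 + 27 = 123
  T = -26 + 3·123 = 343
  L = 297 − 4·123 − 4·343 = -1567
Policy B (A − 25):
  A = 96 − 25 = 71
  T = -26 + 3·71 = 187
  L = 297 − 4·71 − 4·187 = -735
L: -1567 − (-735) = -832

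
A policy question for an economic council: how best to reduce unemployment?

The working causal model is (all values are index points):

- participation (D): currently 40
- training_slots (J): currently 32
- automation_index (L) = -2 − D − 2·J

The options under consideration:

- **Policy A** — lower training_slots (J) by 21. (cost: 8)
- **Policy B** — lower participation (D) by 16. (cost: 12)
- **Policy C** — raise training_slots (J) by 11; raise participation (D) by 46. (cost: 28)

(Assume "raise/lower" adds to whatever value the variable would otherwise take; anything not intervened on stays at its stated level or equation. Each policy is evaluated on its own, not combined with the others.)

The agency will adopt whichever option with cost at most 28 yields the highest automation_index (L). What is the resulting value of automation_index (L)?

-64

Policy A (J − 21):
  D = 40
  J = 32 − 21 = 11
  L = -2 − 40 − 2·11 = -64
Policy B (D − 16):
  D = 40 − 16 = 24
  J = 32
  L = -2 − 24 − 2·32 = -90
Policy C (J + 11, D + 46):
  D = 40 + 46 = 86
  J = 32 + 11 = 43
  L = -2 − 86 − 2·43 = -174
Comparing — Policy A: L=-64, Policy B: L=-90, Policy C: L=-174. Highest is -64 (Policy A).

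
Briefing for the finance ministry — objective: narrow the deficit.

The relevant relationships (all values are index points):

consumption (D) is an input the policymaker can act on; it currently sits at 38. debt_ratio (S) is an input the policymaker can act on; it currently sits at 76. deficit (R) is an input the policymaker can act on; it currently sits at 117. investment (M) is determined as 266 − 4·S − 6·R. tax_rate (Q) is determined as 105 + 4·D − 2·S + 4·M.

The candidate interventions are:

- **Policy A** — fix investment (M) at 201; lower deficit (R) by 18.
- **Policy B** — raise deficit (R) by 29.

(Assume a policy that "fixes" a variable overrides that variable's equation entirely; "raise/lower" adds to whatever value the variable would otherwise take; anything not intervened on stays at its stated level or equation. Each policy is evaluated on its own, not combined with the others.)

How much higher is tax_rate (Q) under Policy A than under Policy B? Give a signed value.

4460

Policy A (M := 201, R − 18):
  D = 38
  S = 76
  R = 117 − 18 = 99
  M = 201
  Q = 105 + 4·38 − 2·76 + 4·201 = 909
Policy B (R + 29):
  D = 38
  S = 76
  R = 117 + 29 = 146
  M = 266 − 4·76 − 6·146 = -914
  Q = 105 + 4·38 − 2·76 + 4·(-914) = -3551
Q: 909 − (-3551) = 4460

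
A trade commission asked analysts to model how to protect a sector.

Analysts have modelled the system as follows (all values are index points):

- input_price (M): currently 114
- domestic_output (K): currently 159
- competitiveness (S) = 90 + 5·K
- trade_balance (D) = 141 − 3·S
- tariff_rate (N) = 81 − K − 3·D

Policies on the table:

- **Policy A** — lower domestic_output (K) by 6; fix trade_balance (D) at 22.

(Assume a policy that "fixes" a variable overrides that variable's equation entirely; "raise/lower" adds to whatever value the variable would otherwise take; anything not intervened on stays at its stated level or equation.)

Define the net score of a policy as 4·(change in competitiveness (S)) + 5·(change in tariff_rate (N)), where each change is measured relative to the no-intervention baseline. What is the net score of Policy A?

-38130

Baseline:
  K = 159
  S = 90 + 5·159 = 885
  D = 141 − 3·885 = -2514
  N = 81 − 159 − 3·(-2514) = 7464
Policy A (K − 6, D := 22):
  K = 159 − 6 = 153
  S = 90 + 5·153 = 855
  D = 22
  N = 81 − 153 − 3·22 = -138
ΔS = 855 − 885 = -30; ΔN = -138 − 7464 = -7602
Score = 4·(-30) + 5·(-7602) = -38130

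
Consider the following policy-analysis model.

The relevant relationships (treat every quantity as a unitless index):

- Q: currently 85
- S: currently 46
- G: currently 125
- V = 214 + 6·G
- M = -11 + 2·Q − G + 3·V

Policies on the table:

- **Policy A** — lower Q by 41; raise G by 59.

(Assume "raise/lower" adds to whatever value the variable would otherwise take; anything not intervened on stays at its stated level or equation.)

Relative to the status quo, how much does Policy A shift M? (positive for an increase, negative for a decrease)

921

Baseline:
  Q = 85
  G = 125
  V = 214 + 6·125 = 964
  M = -11 + 2·85 − 125 + 3·964 = 2926
Policy A (Q − 41, G + 59):
  Q = 85 − 41 = 44
  G = 125 + 59 = 184
  V = 214 + 6·184 = 1318
  M = -11 + 2·44 − 184 + 3·1318 = 3847
Change in M: 3847 − 2926 = 921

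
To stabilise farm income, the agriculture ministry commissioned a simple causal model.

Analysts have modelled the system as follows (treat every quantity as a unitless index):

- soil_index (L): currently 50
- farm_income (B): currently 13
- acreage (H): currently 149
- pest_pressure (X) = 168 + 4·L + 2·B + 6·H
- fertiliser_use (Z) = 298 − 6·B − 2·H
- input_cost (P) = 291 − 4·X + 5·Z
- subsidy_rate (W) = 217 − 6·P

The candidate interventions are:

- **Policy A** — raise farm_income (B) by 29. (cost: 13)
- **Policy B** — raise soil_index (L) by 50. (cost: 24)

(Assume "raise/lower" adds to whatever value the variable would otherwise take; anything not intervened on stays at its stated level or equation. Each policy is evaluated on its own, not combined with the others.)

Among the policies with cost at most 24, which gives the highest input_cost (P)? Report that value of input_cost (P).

-6051

Policy A (B + 29):
  L = 50
  B = 13 + 29 = 42
  H = 149
  X = 168 + 4·50 + 2·42 + 6·149 = 1346
  Z = 298 − 6·42 − 2·149 = -252
  P = 291 − 4·1346 + 5·(-252) = -6353
Policy B (L + 50):
  L = 50 + 50 = 100
  B = 13
  H = 149
  X = 168 + 4·100 + 2·13 + 6·149 = 1488
  Z = 298 − 6·13 − 2·149 = -78
  P = 291 − 4·1488 + 5·(-78) = -6051
Comparing — Policy A: P=-6353, Policy B: P=-6051. Highest is -6051 (Policy B).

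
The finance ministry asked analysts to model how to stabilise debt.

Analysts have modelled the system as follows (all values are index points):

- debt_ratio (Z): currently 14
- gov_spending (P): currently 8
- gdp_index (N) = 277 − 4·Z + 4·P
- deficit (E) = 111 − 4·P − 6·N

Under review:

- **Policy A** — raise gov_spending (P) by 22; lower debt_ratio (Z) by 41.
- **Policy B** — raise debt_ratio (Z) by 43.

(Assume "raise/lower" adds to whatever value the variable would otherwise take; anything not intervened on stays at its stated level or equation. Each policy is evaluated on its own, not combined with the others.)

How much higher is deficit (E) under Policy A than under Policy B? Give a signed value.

-2632

Policy A (P + 22, Z − 41):
  Z = 14 − 41 = -27
  P = 8 + 22 = 30
  N = 277 − 4·(-27) + 4·30 = 505
  E = 111 − 4·30 − 6·505 = -3039
Policy B (Z + 43):
  Z = 14 + 43 = 57
  P = 8
  N = 277 − 4·57 + 4·8 = 81
  E = 111 − 4·8 − 6·81 = -407
E: -3039 − (-407) = -2632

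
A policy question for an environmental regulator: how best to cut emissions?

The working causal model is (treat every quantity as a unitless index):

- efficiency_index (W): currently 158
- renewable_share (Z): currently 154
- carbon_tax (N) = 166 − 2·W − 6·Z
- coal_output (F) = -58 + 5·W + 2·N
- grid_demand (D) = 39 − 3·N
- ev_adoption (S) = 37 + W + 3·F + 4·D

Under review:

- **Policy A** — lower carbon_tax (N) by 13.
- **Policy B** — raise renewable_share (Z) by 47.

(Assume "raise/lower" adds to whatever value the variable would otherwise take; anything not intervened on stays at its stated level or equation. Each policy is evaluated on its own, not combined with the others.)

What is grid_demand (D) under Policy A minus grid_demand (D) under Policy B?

-807

Policy A (N − 13):
  W = 158
  Z = 154
  N = 166 − 2·158 − 6·154 (−13 from intervention) = -1087
  D = 39 − 3·(-1087) = 3300
Policy B (Z + 47):
  W = 158
  Z = 154 + 47 = 201
  N = 166 − 2·158 − 6·201 = -1356
  D = 39 − 3·(-1356) = 4107
D: 3300 − 4107 = -807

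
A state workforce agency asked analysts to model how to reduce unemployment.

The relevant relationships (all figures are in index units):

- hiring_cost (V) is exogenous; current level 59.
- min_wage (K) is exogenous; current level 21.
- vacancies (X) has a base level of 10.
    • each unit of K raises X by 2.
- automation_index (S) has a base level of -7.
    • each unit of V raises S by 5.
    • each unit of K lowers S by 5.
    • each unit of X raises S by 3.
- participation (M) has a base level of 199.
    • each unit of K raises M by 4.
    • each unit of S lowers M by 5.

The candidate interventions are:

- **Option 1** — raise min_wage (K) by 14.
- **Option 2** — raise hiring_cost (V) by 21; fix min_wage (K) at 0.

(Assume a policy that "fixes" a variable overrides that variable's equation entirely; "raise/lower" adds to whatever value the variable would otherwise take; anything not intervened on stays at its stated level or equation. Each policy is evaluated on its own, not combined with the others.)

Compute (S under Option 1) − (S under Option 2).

-70

Option 1 (K + 14):
  V = 59
  K = 21 + 14 = 35
  X = 10 + 2·35 = 80
  S = -7 + 5·59 − 5·35 + 3·80 = 353
Option 2 (V + 21, K := 0):
  V = 59 + 21 = 80
  K = 0
  X = 10 + 2·0 = 10
  S = -7 + 5·80 − 5·0 + 3·10 = 423
S: 353 − 423 = -70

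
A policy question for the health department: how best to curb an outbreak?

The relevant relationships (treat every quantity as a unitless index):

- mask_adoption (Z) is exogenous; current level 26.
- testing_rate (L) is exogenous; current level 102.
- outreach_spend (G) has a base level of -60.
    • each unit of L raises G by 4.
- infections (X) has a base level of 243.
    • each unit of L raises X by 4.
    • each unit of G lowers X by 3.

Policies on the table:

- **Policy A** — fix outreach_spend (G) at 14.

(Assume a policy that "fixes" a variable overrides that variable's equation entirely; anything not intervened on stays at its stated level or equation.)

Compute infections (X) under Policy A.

Policy A (G := 14):
  L = 102
  G = 14
  X = 243 + 4·102 − 3·14 = 609

609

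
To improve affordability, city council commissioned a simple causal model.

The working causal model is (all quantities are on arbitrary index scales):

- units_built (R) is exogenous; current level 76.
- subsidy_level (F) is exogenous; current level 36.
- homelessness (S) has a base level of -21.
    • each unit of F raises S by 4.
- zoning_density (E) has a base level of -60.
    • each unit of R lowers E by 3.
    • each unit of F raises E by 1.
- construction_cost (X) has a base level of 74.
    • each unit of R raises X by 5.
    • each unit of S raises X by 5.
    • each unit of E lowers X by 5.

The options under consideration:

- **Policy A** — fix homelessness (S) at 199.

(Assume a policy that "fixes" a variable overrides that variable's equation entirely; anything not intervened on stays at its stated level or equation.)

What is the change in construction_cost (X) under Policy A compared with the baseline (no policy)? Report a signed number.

380

Baseline:
  R = 76
  F = 36
  S = -21 + 4·36 = 123
  E = -60 − 3·76 + 36 = -252
  X = 74 + 5·76 + 5·123 − 5·(-252) = 2329
Policy A (S := 199):
  R = 76
  F = 36
  S = 199
  E = -60 − 3·76 + 36 = -252
  X = 74 + 5·76 + 5·199 − 5·(-252) = 2709
Change in X: 2709 − 2329 = 380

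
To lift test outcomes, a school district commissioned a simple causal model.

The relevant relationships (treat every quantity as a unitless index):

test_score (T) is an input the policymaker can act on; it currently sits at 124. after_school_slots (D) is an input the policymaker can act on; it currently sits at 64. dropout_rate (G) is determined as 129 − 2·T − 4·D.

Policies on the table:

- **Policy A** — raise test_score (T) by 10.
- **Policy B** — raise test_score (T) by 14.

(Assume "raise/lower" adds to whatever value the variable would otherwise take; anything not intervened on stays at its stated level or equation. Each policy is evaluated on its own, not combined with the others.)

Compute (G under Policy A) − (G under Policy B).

Policy A (T + 10):
  T = 124 + 10 = 134
  D = 64
  G = 129 − 2·134 − 4·64 = -395
Policy B (T + 14):
  T = 124 + 14 = 138
  D = 64
  G = 129 − 2·138 − 4·64 = -403
G: -395 − (-403) = 8

8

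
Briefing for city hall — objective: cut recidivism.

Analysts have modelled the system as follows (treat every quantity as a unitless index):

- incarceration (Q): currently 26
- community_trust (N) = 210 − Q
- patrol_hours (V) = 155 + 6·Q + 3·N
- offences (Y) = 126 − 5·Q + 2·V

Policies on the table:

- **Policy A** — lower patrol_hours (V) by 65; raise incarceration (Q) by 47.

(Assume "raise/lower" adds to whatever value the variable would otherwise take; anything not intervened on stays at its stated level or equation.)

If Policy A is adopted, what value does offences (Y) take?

1639

Policy A (V − 65, Q + 47):
  Q = 26 + 47 = 73
  N = 210 − 73 = 137
  V = 155 + 6·73 + 3·137 (−65 from intervention) = 939
  Y = 126 − 5·73 + 2·939 = 1639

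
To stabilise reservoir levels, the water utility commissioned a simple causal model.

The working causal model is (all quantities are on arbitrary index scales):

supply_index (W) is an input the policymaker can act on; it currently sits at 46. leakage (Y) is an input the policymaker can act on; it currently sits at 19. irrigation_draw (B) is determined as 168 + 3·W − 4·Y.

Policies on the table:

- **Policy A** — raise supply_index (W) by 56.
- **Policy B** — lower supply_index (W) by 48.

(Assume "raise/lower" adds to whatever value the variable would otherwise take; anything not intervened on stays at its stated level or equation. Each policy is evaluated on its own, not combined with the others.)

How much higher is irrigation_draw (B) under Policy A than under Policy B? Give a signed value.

Policy A (W + 56):
  W = 46 + 56 = 102
  Y = 19
  B = 168 + 3·102 − 4·19 = 398
Policy B (W − 48):
  W = 46 − 48 = -2
  Y = 19
  B = 168 + 3·(-2) − 4·19 = 86
B: 398 − 86 = 312

312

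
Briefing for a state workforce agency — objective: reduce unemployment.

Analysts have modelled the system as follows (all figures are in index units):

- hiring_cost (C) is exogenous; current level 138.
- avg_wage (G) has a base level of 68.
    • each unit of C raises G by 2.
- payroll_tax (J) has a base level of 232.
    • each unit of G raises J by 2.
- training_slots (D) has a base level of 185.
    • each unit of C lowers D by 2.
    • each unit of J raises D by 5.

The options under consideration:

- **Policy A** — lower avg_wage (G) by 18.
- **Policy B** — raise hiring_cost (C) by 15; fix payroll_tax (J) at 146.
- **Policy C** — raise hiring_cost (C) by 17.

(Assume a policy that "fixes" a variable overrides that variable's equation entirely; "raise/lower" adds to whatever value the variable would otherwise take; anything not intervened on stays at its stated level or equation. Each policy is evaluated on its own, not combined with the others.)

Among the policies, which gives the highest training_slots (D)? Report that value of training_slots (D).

4815

Policy A (G − 18):
  C = 138
  G = 68 + 2·138 (−18 from intervention) = 326
  J = 232 + 2·326 = 884
  D = 185 − 2·138 + 5·884 = 4329
Policy B (C + 15, J := 146):
  C = 138 + 15 = 153
  G = 68 + 2·153 = 374
  J = 146
  D = 185 − 2·153 + 5·146 = 609
Policy C (C + 17):
  C = 138 + 17 = 155
  G = 68 + 2·155 = 378
  J = 232 + 2·378 = 988
  D = 185 − 2·155 + 5·988 = 4815
Comparing — Policy A: D=4329, Policy B: D=609, Policy C: D=4815. Highest is 4815 (Policy C).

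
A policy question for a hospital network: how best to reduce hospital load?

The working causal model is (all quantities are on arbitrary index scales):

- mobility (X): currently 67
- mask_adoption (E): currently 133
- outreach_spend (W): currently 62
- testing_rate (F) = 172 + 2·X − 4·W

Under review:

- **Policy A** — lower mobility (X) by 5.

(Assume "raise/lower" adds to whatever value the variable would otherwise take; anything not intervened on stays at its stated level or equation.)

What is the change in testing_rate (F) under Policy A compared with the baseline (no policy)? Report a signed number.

Baseline:
  X = 67
  W = 62
  F = 172 + 2·67 − 4·62 = 58
Policy A (X − 5):
  X = 67 − 5 = 62
  W = 62
  F = 172 + 2·62 − 4·62 = 48
Change in F: 48 − 58 = -10

-10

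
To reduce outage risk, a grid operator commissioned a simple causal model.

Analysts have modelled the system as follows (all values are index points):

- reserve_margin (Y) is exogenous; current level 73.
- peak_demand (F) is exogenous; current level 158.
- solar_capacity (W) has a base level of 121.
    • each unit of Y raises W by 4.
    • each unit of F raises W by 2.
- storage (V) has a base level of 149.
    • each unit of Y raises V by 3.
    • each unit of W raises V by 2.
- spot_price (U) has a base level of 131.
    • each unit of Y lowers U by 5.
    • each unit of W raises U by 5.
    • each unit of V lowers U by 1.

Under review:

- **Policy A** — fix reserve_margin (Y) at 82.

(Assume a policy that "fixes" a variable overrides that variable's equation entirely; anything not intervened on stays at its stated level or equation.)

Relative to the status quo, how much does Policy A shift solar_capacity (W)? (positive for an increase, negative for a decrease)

36

Baseline:
  Y = 73
  F = 158
  W = 121 + 4·73 + 2·158 = 729
Policy A (Y := 82):
  Y = 82
  F = 158
  W = 121 + 4·82 + 2·158 = 765
Change in W: 765 − 729 = 36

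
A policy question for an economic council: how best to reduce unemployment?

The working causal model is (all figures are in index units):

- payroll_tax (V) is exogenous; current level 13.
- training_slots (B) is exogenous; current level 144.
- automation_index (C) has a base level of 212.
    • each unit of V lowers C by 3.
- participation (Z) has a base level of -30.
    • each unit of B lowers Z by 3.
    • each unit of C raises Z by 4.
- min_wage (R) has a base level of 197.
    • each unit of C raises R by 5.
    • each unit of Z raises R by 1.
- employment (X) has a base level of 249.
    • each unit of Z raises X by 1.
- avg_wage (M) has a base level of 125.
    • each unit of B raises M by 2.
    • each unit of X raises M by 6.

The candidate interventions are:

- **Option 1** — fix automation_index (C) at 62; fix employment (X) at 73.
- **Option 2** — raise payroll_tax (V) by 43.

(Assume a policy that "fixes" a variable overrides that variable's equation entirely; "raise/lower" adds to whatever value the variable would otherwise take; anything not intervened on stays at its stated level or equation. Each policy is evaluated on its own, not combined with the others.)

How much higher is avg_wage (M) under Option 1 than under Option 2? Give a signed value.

Option 1 (C := 62, X := 73):
  V = 13
  B = 144
  C = 62
  Z = -30 − 3·144 + 4·62 = -214
  X = 73
  M = 125 + 2·144 + 6·73 = 851
Option 2 (V + 43):
  V = 13 + 43 = 56
  B = 144
  C = 212 − 3·56 = 44
  Z = -30 − 3·144 + 4·44 = -286
  X = 249 + (-286) = -37
  M = 125 + 2·144 + 6·(-37) = 191
M: 851 − 191 = 660

660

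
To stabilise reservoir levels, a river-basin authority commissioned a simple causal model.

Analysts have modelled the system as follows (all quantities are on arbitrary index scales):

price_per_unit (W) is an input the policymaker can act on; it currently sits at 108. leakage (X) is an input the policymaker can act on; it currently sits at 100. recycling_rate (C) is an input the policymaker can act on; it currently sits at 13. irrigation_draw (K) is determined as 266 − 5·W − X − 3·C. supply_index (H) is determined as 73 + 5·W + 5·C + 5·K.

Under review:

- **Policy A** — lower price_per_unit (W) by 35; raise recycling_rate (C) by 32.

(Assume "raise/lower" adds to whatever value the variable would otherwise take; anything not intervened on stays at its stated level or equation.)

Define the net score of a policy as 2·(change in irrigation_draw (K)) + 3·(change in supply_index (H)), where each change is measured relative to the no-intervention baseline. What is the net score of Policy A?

1298

Baseline:
  W = 108
  X = 100
  C = 13
  K = 266 − 5·108 − 100 − 3·13 = -413
  H = 73 + 5·108 + 5·13 + 5·(-413) = -1387
Policy A (W − 35, C + 32):
  W = 108 − 35 = 73
  X = 100
  C = 13 + 32 = 45
  K = 266 − 5·73 − 100 − 3·45 = -334
  H = 73 + 5·73 + 5·45 + 5·(-334) = -1007
ΔK = -334 − (-413) = 79; ΔH = -1007 − (-1387) = 380
Score = 2·79 + 3·380 = 1298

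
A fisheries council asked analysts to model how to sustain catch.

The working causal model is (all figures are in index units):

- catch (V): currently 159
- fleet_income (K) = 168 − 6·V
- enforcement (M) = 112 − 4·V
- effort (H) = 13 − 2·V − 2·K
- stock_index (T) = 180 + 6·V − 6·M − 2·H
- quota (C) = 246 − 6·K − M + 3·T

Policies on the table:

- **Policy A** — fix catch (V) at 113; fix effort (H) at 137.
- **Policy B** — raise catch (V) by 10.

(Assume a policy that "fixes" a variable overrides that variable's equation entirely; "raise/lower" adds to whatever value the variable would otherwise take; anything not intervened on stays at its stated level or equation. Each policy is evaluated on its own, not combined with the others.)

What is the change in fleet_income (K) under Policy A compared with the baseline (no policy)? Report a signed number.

Baseline:
  V = 159
  K = 168 − 6·159 = -786
Policy A (V := 113, H := 137):
  V = 113
  K = 168 − 6·113 = -510
Change in K: -510 − (-786) = 276

276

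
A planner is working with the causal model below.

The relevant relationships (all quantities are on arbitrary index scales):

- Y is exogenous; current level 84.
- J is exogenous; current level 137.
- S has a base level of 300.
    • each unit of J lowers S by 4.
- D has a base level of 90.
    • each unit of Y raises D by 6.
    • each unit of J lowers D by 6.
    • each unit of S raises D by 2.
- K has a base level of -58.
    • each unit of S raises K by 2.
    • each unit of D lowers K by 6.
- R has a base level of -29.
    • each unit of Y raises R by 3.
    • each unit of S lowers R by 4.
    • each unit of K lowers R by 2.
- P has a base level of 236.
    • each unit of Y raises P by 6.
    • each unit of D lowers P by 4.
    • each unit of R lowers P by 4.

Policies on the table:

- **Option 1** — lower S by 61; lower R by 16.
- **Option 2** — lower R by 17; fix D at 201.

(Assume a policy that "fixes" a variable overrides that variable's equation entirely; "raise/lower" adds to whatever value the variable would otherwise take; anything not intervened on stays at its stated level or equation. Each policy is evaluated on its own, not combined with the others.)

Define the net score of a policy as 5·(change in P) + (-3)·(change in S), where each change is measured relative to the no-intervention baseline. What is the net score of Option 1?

Baseline:
  Y = 84
  J = 137
  S = 300 − 4·137 = -248
  D = 90 + 6·84 − 6·137 + 2·(-248) = -724
  K = -58 + 2·(-248) − 6·(-724) = 3790
  R = -29 + 3·84 − 4·(-248) − 2·3790 = -6365
  P = 236 + 6·84 − 4·(-724) − 4·(-6365) = 29096
Option 1 (S − 61, R − 16):
  Y = 84
  J = 137
  S = 300 − 4·137 (−61 from intervention) = -309
  D = 90 + 6·84 − 6·137 + 2·(-309) = -846
  K = -58 + 2·(-309) − 6·(-846) = 4400
  R = -29 + 3·84 − 4·(-309) − 2·4400 (−16 from intervention) = -7357
  P = 236 + 6·84 − 4·(-846) − 4·(-7357) = 33552
ΔP = 33552 − 29096 = 4456; ΔS = -309 − (-248) = -61
Score = 5·4456 + (-3)·(-61) = 22463

22463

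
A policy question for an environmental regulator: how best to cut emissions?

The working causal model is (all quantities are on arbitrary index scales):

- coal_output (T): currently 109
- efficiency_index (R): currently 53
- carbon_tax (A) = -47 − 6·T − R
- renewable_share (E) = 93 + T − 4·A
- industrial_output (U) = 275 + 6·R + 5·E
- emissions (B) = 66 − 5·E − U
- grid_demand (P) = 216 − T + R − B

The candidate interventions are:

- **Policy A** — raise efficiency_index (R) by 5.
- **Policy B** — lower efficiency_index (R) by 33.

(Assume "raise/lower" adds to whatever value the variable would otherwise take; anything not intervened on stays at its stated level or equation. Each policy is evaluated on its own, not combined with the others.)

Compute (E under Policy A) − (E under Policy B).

152

Policy A (R + 5):
  T = 109
  R = 53 + 5 = 58
  A = -47 − 6·109 − 58 = -759
  E = 93 + 109 − 4·(-759) = 3238
Policy B (R − 33):
  T = 109
  R = 53 − 33 = 20
  A = -47 − 6·109 − 20 = -721
  E = 93 + 109 − 4·(-721) = 3086
E: 3238 − 3086 = 152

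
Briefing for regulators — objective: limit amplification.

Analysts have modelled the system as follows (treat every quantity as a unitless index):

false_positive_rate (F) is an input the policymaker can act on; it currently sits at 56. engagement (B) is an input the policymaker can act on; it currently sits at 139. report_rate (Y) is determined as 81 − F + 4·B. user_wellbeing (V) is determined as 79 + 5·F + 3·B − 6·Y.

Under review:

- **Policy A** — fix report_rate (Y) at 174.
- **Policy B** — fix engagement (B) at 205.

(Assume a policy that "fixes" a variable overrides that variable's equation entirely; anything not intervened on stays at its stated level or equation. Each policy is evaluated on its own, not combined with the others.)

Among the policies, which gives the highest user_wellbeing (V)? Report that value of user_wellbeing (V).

-268

Policy A (Y := 174):
  F = 56
  B = 139
  Y = 174
  V = 79 + 5·56 + 3·139 − 6·174 = -268
Policy B (B := 205):
  F = 56
  B = 205
  Y = 81 − 56 + 4·205 = 845
  V = 79 + 5·56 + 3·205 − 6·845 = -4096
Comparing — Policy A: V=-268, Policy B: V=-4096. Highest is -268 (Policy A).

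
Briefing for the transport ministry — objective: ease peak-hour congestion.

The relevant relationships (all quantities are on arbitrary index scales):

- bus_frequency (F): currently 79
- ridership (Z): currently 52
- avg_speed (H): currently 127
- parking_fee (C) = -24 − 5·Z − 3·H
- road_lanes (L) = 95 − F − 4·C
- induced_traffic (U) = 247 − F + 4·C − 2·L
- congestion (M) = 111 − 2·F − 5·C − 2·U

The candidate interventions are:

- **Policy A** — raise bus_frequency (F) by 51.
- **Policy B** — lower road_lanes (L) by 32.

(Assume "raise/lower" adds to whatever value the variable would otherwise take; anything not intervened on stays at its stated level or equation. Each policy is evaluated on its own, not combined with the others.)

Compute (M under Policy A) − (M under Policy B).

-76

Policy A (F + 51):
  F = 79 + 51 = 130
  Z = 52
  H = 127
  C = -24 − 5·52 − 3·127 = -665
  L = 95 − 130 − 4·(-665) = 2625
  U = 247 − 130 + 4·(-665) − 2·2625 = -7793
  M = 111 − 2·130 − 5·(-665) − 2·(-7793) = 18762
Policy B (L − 32):
  F = 79
  Z = 52
  H = 127
  C = -24 − 5·52 − 3·127 = -665
  L = 95 − 79 − 4·(-665) (−32 from intervention) = 2644
  U = 247 − 79 + 4·(-665) − 2·2644 = -7780
  M = 111 − 2·79 − 5·(-665) − 2·(-7780) = 18838
M: 18762 − 18838 = -76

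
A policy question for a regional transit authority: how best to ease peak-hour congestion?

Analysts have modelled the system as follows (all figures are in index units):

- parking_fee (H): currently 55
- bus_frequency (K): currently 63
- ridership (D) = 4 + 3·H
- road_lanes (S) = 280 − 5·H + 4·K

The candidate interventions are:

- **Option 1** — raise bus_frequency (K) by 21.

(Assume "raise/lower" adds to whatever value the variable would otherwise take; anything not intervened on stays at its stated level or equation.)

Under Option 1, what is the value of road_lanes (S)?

341

Option 1 (K + 21):
  H = 55
  K = 63 + 21 = 84
  S = 280 − 5·55 + 4·84 = 341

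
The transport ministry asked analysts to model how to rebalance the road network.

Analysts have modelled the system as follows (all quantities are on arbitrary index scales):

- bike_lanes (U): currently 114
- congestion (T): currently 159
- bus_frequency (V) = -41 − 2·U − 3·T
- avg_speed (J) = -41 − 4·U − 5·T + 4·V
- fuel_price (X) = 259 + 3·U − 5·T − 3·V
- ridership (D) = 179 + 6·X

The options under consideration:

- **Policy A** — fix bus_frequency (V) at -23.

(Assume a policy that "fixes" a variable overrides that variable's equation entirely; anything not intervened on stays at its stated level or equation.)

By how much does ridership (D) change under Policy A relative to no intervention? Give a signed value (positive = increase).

-13014

Baseline:
  U = 114
  T = 159
  V = -41 − 2·114 − 3·159 = -746
  X = 259 + 3·114 − 5·159 − 3·(-746) = 2044
  D = 179 + 6·2044 = 12443
Policy A (V := -23):
  U = 114
  T = 159
  V = -23
  X = 259 + 3·114 − 5·159 − 3·(-23) = -125
  D = 179 + 6·(-125) = -571
Change in D: -571 − 12443 = -13014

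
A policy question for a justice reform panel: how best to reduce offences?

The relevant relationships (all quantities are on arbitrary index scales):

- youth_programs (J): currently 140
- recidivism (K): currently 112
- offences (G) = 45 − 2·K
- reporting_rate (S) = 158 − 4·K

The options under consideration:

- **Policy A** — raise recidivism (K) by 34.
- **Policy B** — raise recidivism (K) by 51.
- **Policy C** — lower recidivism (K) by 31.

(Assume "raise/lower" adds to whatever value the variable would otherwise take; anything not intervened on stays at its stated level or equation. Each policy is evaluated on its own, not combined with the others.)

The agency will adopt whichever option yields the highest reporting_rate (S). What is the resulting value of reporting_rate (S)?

-166

Policy A (K + 34):
  K = 112 + 34 = 146
  S = 158 − 4·146 = -426
Policy B (K + 51):
  K = 112 + 51 = 163
  S = 158 − 4·163 = -494
Policy C (K − 31):
  K = 112 − 31 = 81
  S = 158 − 4·81 = -166
Comparing — Policy A: S=-426, Policy B: S=-494, Policy C: S=-166. Highest is -166 (Policy C).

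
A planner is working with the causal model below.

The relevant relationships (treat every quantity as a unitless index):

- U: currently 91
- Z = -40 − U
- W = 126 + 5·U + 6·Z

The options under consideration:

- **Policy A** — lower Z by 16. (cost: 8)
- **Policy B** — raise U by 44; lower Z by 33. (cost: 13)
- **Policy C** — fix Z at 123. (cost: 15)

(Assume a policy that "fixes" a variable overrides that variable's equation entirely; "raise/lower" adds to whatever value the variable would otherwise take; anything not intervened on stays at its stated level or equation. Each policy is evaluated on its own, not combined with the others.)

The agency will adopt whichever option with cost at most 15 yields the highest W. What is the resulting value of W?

Policy A (Z − 16):
  U = 91
  Z = -40 − 91 (−16 from intervention) = -147
  W = 126 + 5·91 + 6·(-147) = -301
Policy B (U + 44, Z − 33):
  U = 91 + 44 = 135
  Z = -40 − 135 (−33 from intervention) = -208
  W = 126 + 5·135 + 6·(-208) = -447
Policy C (Z := 123):
  U = 91
  Z = 123
  W = 126 + 5·91 + 6·123 = 1319
Comparing — Policy A: W=-301, Policy B: W=-447, Policy C: W=1319. Highest is 1319 (Policy C).

1319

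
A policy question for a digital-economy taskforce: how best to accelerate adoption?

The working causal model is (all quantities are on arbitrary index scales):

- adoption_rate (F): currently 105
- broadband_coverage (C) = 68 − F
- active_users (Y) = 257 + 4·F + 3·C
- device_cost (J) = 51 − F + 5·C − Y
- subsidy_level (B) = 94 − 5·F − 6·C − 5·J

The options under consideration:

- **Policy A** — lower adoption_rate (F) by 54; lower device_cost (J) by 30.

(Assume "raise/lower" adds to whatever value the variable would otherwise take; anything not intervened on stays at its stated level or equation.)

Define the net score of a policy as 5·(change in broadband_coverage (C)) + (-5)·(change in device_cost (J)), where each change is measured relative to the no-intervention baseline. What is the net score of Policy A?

Baseline:
  F = 105
  C = 68 − 105 = -37
  Y = 257 + 4·105 + 3·(-37) = 566
  J = 51 − 105 + 5·(-37) − 566 = -805
Policy A (F − 54, J − 30):
  F = 105 − 54 = 51
  C = 68 − 51 = 17
  Y = 257 + 4·51 + 3·17 = 512
  J = 51 − 51 + 5·17 − 512 (−30 from intervention) = -457
ΔC = 17 − (-37) = 54; ΔJ = -457 − (-805) = 348
Score = 5·54 + (-5)·348 = -1470

-1470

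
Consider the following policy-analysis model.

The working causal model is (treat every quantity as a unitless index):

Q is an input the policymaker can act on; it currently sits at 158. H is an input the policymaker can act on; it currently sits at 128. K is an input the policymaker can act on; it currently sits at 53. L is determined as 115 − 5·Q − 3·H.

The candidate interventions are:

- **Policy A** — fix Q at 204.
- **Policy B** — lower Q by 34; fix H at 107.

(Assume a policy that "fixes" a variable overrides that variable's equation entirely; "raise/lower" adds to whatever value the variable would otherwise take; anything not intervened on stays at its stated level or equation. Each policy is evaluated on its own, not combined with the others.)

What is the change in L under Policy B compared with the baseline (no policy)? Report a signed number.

233

Baseline:
  Q = 158
  H = 128
  L = 115 − 5·158 − 3·128 = -1059
Policy B (Q − 34, H := 107):
  Q = 158 − 34 = 124
  H = 107
  L = 115 − 5·124 − 3·107 = -826
Change in L: -826 − (-1059) = 233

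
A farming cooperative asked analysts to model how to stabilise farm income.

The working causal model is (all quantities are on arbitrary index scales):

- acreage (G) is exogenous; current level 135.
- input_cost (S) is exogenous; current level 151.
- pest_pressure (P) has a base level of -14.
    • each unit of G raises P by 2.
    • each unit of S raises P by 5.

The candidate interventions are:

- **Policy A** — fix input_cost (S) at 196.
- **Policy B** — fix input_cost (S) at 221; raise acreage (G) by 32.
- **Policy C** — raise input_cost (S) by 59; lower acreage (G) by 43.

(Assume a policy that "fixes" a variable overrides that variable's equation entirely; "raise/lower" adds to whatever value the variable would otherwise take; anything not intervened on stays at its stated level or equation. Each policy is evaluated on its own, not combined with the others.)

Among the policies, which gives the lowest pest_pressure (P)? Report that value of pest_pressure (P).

Policy A (S := 196):
  G = 135
  S = 196
  P = -14 + 2·135 + 5·196 = 1236
Policy B (S := 221, G + 32):
  G = 135 + 32 = 167
  S = 221
  P = -14 + 2·167 + 5·221 = 1425
Policy C (S + 59, G − 43):
  G = 135 − 43 = 92
  S = 151 + 59 = 210
  P = -14 + 2·92 + 5·210 = 1220
Comparing — Policy A: P=1236, Policy B: P=1425, Policy C: P=1220. Lowest is 1220 (Policy C).

1220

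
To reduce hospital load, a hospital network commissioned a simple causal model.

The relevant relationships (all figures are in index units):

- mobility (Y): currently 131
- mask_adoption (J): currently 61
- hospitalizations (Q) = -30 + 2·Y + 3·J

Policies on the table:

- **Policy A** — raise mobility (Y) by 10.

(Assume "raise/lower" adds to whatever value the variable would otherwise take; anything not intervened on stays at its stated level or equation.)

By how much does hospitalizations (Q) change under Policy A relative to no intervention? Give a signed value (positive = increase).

Baseline:
  Y = 131
  J = 61
  Q = -30 + 2·131 + 3·61 = 415
Policy A (Y + 10):
  Y = 131 + 10 = 141
  J = 61
  Q = -30 + 2·141 + 3·61 = 435
Change in Q: 435 − 415 = 20

20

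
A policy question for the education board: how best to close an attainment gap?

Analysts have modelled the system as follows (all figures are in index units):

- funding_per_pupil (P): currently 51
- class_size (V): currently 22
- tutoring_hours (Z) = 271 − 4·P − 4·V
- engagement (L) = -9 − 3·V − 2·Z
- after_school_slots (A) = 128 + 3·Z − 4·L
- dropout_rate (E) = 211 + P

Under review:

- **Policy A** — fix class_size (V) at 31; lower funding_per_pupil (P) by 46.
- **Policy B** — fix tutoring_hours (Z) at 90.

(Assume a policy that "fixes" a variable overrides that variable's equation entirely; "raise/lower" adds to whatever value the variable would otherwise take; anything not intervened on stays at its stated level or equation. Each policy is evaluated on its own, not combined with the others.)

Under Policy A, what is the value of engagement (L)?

Policy A (V := 31, P − 46):
  P = 51 − 46 = 5
  V = 31
  Z = 271 − 4·5 − 4·31 = 127
  L = -9 − 3·31 − 2·127 = -356

-356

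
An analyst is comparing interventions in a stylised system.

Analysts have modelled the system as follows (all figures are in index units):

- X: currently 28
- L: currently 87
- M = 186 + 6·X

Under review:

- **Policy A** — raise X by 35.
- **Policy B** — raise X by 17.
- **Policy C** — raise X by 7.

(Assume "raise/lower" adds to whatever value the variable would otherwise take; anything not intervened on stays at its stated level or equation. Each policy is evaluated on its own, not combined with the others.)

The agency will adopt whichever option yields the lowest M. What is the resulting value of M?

Policy A (X + 35):
  X = 28 + 35 = 63
  M = 186 + 6·63 = 564
Policy B (X + 17):
  X = 28 + 17 = 45
  M = 186 + 6·45 = 456
Policy C (X + 7):
  X = 28 + 7 = 35
  M = 186 + 6·35 = 396
Comparing — Policy A: M=564, Policy B: M=456, Policy C: M=396. Lowest is 396 (Policy C).

396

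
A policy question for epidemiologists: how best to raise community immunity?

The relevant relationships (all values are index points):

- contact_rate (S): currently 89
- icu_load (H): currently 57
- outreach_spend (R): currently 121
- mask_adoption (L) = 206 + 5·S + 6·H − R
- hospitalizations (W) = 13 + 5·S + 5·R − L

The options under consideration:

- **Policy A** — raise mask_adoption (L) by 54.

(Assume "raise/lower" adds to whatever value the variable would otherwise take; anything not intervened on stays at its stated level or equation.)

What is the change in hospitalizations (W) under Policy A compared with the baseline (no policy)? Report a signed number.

-54

Baseline:
  S = 89
  H = 57
  R = 121
  L = 206 + 5·89 + 6·57 − 121 = 872
  W = 13 + 5·89 + 5·121 − 872 = 191
Policy A (L + 54):
  S = 89
  H = 57
  R = 121
  L = 206 + 5·89 + 6·57 − 121 (+54 from intervention) = 926
  W = 13 + 5·89 + 5·121 − 926 = 137
Change in W: 137 − 191 = -54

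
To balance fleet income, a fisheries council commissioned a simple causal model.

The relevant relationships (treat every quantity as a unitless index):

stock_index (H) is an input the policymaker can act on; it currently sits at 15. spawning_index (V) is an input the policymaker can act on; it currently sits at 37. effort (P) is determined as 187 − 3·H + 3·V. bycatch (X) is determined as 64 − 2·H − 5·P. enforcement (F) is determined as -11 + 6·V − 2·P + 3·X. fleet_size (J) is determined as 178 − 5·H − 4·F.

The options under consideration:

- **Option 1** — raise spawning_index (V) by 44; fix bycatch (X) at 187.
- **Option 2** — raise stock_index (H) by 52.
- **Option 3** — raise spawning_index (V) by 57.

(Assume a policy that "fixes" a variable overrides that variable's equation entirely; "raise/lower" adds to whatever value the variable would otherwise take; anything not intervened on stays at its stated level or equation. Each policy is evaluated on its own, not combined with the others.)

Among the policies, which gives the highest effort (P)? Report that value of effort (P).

424

Option 1 (V + 44, X := 187):
  H = 15
  V = 37 + 44 = 81
  P = 187 − 3·15 + 3·81 = 385
Option 2 (H + 52):
  H = 15 + 52 = 67
  V = 37
  P = 187 − 3·67 + 3·37 = 97
Option 3 (V + 57):
  H = 15
  V = 37 + 57 = 94
  P = 187 − 3·15 + 3·94 = 424
Comparing — Option 1: P=385, Option 2: P=97, Option 3: P=424. Highest is 424 (Option 3).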